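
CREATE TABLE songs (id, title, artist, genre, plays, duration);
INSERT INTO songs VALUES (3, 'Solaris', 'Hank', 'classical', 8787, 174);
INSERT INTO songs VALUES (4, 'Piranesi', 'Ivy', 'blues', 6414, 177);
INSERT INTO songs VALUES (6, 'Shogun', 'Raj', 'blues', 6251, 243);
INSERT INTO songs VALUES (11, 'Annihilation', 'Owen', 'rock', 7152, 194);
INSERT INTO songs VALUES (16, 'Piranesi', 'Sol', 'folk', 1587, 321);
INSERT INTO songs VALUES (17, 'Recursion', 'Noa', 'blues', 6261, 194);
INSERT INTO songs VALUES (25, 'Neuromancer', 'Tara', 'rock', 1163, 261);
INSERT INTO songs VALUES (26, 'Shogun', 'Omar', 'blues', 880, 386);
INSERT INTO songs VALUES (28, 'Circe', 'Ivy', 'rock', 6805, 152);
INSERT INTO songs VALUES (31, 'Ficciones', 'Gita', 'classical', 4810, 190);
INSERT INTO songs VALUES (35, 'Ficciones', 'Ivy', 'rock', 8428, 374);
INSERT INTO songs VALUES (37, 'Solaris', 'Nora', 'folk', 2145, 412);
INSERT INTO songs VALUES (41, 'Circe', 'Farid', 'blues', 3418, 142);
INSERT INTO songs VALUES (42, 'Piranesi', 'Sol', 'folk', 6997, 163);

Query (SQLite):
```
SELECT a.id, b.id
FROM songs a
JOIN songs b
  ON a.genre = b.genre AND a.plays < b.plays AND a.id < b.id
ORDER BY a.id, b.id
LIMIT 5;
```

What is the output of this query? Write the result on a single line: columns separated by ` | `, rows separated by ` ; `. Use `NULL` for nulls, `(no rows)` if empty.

Pairs (a,b) with same genre, a.plays < b.plays, a.id < b.id.
genre groups: blues:{4,6,17,26,41} classical:{3,31} folk:{16,37,42} rock:{11,25,28,35}
Ordered by (a.id, b.id); first 5.

6 | 17 ; 11 | 35 ; 16 | 37 ; 16 | 42 ; 25 | 28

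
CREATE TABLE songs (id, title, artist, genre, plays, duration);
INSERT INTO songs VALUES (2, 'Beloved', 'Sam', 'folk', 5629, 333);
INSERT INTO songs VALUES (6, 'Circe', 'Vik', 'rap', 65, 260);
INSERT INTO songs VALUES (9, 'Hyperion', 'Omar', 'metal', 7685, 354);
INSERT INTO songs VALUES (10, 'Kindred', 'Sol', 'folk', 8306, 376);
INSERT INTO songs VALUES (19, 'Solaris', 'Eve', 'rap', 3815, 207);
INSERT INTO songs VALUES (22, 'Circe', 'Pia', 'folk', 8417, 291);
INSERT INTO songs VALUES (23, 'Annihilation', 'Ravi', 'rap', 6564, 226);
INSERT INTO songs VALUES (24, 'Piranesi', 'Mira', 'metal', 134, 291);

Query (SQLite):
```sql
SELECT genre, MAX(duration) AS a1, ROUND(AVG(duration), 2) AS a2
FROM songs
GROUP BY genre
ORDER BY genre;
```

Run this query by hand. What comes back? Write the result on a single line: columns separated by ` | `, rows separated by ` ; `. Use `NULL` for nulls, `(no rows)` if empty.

folk | 376 | 333.33 ; metal | 354 | 322.5 ; rap | 260 | 231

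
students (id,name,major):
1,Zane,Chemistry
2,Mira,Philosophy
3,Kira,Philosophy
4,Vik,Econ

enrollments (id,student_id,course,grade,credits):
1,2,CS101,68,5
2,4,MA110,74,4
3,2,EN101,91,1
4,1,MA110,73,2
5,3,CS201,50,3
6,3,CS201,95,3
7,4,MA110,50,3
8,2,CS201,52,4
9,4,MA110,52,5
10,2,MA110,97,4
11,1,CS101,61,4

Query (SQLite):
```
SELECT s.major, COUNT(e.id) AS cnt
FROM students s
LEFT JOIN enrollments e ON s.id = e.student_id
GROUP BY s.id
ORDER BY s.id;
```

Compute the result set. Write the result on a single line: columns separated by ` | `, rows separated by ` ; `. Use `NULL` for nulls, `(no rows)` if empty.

Chemistry | 2 ; Philosophy | 4 ; Philosophy | 2 ; Econ | 3

LEFT JOIN keeps every students row; unmatched ones get NULL for enrollments columns.
Group by students.id and compute COUNT(e.id). COUNT(col) of an all-NULL group is 0.
  1: ids {4, 11} → COUNT(e.id)=2
  2: ids {1, 3, 8, 10} → COUNT(e.id)=4
  3: ids {5, 6} → COUNT(e.id)=2
  4: ids {2, 7, 9} → COUNT(e.id)=3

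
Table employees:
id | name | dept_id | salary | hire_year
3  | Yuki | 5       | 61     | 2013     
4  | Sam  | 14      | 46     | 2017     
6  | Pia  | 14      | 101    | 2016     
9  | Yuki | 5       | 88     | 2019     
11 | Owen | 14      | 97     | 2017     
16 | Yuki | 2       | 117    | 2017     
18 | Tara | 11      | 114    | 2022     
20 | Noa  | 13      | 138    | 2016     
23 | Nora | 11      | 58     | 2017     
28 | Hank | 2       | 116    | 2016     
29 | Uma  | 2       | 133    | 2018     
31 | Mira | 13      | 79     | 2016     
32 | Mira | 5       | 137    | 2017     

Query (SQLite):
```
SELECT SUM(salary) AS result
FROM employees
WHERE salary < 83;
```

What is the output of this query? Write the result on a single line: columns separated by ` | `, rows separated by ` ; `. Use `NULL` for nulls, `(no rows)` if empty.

Rows where salary < 83 → salary values: [61, 46, 58, 79].
SUM of non-NULL values = 244.

244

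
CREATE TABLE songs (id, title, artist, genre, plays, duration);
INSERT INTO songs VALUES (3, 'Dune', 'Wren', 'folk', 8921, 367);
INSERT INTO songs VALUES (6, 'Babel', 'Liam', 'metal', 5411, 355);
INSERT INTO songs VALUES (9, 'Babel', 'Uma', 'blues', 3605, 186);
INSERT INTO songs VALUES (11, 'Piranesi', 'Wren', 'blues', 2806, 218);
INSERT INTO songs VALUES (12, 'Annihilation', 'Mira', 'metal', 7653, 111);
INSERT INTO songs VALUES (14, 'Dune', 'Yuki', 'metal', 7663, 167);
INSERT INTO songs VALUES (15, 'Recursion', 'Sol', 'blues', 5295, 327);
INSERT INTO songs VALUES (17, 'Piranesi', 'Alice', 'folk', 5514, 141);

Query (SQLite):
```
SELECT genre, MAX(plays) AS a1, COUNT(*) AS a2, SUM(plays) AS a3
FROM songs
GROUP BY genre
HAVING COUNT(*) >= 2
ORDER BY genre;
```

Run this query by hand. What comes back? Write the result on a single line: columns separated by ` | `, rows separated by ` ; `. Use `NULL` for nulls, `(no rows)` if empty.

blues | 5295 | 3 | 11706 ; folk | 8921 | 2 | 14435 ; metal | 7663 | 3 | 20727

Group songs by genre.
Per group compute: MAX(plays), COUNT(*), SUM(plays).
HAVING: drop groups with fewer than 2 rows.
  blues: ids {9, 11, 15} → MAX(plays)=5295, COUNT(*)=3, SUM(plays)=11706
  folk: ids {3, 17} → MAX(plays)=8921, COUNT(*)=2, SUM(plays)=14435
  metal: ids {6, 12, 14} → MAX(plays)=7663, COUNT(*)=3, SUM(plays)=20727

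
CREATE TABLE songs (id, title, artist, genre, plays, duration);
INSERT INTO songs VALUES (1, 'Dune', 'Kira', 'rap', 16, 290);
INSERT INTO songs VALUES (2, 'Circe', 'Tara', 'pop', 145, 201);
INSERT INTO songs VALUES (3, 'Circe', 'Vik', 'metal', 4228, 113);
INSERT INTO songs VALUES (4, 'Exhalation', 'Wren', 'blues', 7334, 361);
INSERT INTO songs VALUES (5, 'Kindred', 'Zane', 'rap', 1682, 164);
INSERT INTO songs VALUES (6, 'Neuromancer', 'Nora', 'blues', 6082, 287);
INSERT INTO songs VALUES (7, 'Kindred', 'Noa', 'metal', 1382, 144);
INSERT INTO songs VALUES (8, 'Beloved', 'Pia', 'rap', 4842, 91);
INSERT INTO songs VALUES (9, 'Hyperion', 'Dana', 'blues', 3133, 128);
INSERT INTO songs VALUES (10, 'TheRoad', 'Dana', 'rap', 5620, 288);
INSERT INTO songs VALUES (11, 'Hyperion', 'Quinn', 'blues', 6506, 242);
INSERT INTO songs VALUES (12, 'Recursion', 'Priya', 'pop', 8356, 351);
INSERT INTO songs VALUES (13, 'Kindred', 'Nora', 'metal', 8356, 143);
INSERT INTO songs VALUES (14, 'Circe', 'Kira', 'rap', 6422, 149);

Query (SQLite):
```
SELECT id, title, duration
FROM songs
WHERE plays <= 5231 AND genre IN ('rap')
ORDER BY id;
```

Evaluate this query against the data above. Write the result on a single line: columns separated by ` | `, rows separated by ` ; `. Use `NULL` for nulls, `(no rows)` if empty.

plays <= 5231: ids {1, 2, 3, 5, 7, 8, 9}
genre IN ('rap'): ids {1, 5, 8, 10, 14}
Combine with AND.

1 | Dune | 290 ; 5 | Kindred | 164 ; 8 | Beloved | 91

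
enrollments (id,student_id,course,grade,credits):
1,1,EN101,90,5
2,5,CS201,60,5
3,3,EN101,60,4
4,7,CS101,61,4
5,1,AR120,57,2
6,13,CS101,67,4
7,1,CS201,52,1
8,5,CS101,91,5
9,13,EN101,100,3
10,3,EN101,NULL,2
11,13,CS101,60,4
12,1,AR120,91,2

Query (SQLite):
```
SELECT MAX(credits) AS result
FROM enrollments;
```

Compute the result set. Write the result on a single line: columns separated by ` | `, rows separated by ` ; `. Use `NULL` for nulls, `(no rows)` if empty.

All credits values: [5, 5, 4, 4, 2, 4, 1, 5, 3, 2, 4, 2].
MAX of non-NULL values = 5.

5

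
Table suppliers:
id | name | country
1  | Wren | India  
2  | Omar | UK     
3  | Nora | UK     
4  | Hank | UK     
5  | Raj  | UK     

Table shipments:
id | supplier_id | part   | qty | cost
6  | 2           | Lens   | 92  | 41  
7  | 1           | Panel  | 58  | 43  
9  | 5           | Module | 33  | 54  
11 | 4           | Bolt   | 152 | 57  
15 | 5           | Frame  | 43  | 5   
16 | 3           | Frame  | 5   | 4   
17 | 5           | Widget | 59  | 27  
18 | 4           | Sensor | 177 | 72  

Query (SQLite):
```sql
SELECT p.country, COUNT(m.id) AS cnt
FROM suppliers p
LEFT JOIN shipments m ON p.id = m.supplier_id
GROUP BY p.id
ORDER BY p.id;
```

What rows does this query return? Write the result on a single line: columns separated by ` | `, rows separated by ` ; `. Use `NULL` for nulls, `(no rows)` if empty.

India | 1 ; UK | 1 ; UK | 1 ; UK | 2 ; UK | 3

LEFT JOIN keeps every suppliers row; unmatched ones get NULL for shipments columns.
Group by suppliers.id and compute COUNT(m.id). COUNT(col) of an all-NULL group is 0.
  1: ids {7} → COUNT(m.id)=1
  2: ids {6} → COUNT(m.id)=1
  3: ids {16} → COUNT(m.id)=1
  4: ids {11, 18} → COUNT(m.id)=2
  5: ids {9, 15, 17} → COUNT(m.id)=3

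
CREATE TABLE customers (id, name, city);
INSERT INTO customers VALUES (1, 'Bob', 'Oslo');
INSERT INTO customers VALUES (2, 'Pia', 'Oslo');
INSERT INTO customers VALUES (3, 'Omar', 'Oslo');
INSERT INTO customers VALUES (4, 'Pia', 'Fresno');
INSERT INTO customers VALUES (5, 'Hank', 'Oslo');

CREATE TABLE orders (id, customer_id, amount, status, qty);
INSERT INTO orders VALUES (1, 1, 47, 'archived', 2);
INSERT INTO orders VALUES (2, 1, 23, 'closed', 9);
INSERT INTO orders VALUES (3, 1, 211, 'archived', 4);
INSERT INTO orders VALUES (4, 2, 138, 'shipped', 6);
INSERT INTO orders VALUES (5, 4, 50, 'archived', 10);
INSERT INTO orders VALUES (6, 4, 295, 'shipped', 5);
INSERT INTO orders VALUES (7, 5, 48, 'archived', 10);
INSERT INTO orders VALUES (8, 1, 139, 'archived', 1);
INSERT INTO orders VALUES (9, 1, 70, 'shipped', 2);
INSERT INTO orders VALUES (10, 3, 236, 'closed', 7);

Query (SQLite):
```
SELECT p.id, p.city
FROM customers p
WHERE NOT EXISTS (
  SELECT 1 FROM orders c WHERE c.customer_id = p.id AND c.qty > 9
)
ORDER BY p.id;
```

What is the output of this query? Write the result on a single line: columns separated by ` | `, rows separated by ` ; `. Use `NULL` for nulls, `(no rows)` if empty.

1 | Oslo ; 2 | Oslo ; 3 | Oslo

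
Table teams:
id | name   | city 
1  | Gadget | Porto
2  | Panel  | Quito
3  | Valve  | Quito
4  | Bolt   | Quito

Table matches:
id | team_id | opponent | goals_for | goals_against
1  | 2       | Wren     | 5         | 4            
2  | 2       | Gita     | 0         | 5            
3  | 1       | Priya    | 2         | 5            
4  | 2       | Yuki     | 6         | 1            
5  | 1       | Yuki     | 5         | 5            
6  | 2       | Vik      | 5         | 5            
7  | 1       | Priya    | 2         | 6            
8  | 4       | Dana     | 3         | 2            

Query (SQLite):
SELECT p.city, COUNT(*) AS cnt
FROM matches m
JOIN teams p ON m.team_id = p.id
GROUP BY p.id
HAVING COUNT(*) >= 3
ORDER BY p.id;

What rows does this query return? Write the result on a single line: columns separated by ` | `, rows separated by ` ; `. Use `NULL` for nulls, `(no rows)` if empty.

Join each matches row to its teams via team_id.
Group joined rows by teams.id; compute COUNT(*) per group.
HAVING: keep groups with count ≥ 3.
  1: ids {3, 5, 7} → COUNT(*)=3
  2: ids {1, 2, 4, 6} → COUNT(*)=4
  4: ids {8} → COUNT(*)=1

Porto | 3 ; Quito | 4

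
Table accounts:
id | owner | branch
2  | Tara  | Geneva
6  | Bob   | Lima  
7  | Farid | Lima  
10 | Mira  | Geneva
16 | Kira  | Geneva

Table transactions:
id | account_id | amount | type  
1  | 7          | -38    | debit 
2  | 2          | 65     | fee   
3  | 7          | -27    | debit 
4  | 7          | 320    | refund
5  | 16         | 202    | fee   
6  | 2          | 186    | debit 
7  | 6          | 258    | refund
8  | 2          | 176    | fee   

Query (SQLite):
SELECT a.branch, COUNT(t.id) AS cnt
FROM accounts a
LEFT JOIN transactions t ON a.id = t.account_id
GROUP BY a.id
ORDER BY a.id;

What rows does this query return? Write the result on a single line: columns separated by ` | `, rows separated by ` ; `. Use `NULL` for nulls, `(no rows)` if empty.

Geneva | 3 ; Lima | 1 ; Lima | 3 ; Geneva | 0 ; Geneva | 1

LEFT JOIN keeps every accounts row; unmatched ones get NULL for transactions columns.
Group by accounts.id and compute COUNT(t.id). COUNT(col) of an all-NULL group is 0.
  2: ids {2, 6, 8} → COUNT(t.id)=3
  6: ids {7} → COUNT(t.id)=1
  7: ids {1, 3, 4} → COUNT(t.id)=3
  10: ids {—} → COUNT(t.id)=0
  16: ids {5} → COUNT(t.id)=1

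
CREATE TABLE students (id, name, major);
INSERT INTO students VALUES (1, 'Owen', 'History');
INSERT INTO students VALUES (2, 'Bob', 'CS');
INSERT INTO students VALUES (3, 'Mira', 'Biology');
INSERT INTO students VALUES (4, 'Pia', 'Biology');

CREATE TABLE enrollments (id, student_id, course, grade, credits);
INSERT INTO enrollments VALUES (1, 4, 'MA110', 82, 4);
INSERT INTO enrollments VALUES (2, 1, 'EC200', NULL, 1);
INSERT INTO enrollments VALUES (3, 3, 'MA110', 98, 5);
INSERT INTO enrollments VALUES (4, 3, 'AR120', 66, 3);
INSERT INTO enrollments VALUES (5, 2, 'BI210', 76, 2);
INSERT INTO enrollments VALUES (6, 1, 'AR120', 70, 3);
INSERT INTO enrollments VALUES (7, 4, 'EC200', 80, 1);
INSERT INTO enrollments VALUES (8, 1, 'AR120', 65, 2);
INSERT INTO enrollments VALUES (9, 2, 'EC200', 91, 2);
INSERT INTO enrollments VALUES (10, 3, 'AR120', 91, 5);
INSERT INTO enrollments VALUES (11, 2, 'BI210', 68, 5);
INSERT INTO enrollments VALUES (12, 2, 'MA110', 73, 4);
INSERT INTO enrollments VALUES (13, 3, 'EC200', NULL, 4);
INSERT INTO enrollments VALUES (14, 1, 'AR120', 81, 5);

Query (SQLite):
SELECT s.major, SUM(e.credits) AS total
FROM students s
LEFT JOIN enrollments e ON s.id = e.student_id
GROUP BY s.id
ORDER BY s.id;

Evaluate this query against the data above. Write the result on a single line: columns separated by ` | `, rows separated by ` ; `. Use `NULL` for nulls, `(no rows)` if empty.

History | 11 ; CS | 13 ; Biology | 17 ; Biology | 5

LEFT JOIN keeps every students row; unmatched ones get NULL for enrollments columns.
Group by students.id and compute SUM(e.credits). SUM over an all-NULL group is NULL.
  1: ids {2, 6, 8, 14} → SUM(e.credits)=11
  2: ids {5, 9, 11, 12} → SUM(e.credits)=13
  3: ids {3, 4, 10, 13} → SUM(e.credits)=17
  4: ids {1, 7} → SUM(e.credits)=5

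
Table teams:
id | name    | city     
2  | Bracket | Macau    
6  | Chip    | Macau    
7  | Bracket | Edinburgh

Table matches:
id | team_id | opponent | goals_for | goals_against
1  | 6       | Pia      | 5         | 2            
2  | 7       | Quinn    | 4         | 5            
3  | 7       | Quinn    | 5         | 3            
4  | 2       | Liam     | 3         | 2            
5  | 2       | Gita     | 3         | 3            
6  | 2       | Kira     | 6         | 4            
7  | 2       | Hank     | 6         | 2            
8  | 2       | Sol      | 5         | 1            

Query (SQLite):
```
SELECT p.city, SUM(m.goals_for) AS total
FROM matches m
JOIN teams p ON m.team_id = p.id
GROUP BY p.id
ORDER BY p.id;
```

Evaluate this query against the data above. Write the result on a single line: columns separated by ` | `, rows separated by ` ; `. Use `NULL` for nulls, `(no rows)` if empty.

Join each matches row to its teams via team_id.
Group joined rows by teams.id; compute SUM(m.goals_for) per group.
  2: ids {4, 5, 6, 7, 8} → SUM(m.goals_for)=23
  6: ids {1} → SUM(m.goals_for)=5
  7: ids {2, 3} → SUM(m.goals_for)=9

Macau | 23 ; Macau | 5 ; Edinburgh | 9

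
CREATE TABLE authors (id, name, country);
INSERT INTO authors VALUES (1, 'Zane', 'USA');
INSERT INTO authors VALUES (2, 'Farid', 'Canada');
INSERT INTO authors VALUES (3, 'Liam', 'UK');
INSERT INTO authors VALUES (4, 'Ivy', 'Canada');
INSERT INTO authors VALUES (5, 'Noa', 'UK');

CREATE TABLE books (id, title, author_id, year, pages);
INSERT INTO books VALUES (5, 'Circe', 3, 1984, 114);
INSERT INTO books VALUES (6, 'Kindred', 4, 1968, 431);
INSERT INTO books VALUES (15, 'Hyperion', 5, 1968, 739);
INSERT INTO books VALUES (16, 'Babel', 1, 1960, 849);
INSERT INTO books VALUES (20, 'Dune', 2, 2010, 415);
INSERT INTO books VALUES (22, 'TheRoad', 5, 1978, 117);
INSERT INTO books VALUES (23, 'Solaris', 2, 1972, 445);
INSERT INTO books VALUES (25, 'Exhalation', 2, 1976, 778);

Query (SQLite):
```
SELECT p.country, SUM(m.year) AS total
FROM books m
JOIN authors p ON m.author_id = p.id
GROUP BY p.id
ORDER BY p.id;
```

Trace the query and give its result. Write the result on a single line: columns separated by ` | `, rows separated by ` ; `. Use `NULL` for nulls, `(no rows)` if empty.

USA | 1960 ; Canada | 5958 ; UK | 1984 ; Canada | 1968 ; UK | 3946

Join each books row to its authors via author_id.
Group joined rows by authors.id; compute SUM(m.year) per group.
  1: ids {16} → SUM(m.year)=1960
  2: ids {20, 23, 25} → SUM(m.year)=5958
  3: ids {5} → SUM(m.year)=1984
  4: ids {6} → SUM(m.year)=1968
  5: ids {15, 22} → SUM(m.year)=3946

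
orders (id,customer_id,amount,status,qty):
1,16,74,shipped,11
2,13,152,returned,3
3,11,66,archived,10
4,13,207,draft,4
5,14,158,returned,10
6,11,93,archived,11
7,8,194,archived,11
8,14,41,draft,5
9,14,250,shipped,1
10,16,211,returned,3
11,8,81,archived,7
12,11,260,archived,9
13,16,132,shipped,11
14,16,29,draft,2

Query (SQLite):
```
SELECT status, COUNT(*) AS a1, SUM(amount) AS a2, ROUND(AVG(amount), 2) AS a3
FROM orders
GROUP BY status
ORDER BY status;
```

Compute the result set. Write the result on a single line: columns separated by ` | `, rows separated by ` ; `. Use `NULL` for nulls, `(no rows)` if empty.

Group orders by status.
Per group compute: COUNT(*), SUM(amount), ROUND(AVG(amount), 2).
  archived: ids {3, 6, 7, 11, 12} → COUNT(*)=5, SUM(amount)=694, ROUND(AVG(amount), 2)=138.8
  draft: ids {4, 8, 14} → COUNT(*)=3, SUM(amount)=277, ROUND(AVG(amount), 2)=92.33
  returned: ids {2, 5, 10} → COUNT(*)=3, SUM(amount)=521, ROUND(AVG(amount), 2)=173.67
  shipped: ids {1, 9, 13} → COUNT(*)=3, SUM(amount)=456, ROUND(AVG(amount), 2)=152

archived | 5 | 694 | 138.8 ; draft | 3 | 277 | 92.33 ; returned | 3 | 521 | 173.67 ; shipped | 3 | 456 | 152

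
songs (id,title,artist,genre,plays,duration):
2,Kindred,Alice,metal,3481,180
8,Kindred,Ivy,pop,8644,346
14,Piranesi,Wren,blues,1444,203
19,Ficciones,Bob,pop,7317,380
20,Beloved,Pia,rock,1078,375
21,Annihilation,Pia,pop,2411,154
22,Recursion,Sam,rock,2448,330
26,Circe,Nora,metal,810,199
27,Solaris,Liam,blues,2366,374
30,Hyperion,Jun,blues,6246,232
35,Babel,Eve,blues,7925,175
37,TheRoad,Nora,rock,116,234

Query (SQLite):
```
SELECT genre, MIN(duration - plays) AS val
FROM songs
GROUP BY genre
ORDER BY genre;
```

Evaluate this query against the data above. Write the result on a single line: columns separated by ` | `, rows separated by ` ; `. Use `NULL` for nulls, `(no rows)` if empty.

blues | -7750 ; metal | -3301 ; pop | -8298 ; rock | -2118

For each row compute duration - plays.
Group by genre; take MIN of the expression per group.
  blues: ids {14, 27, 30, 35} → MIN(duration - plays)=-7750
  metal: ids {2, 26} → MIN(duration - plays)=-3301
  pop: ids {8, 19, 21} → MIN(duration - plays)=-8298
  rock: ids {20, 22, 37} → MIN(duration - plays)=-2118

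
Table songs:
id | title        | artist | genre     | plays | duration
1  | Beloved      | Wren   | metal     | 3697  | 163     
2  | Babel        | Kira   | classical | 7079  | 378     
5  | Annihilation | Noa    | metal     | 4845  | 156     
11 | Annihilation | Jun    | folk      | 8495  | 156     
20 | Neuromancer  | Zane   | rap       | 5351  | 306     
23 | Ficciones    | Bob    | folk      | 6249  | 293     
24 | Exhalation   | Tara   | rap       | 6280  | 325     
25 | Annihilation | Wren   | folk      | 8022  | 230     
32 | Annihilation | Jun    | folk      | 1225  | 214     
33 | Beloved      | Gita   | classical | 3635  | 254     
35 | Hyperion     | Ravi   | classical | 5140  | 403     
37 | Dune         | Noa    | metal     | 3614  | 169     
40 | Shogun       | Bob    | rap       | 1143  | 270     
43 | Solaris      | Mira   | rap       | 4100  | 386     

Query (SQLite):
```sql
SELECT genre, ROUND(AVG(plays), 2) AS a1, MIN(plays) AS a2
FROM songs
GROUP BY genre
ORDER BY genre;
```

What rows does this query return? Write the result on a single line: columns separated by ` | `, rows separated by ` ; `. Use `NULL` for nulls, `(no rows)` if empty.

Group songs by genre.
Per group compute: ROUND(AVG(plays), 2), MIN(plays).
  classical: ids {2, 33, 35} → ROUND(AVG(plays), 2)=5284.67, MIN(plays)=3635
  folk: ids {11, 23, 25, 32} → ROUND(AVG(plays), 2)=5997.75, MIN(plays)=1225
  metal: ids {1, 5, 37} → ROUND(AVG(plays), 2)=4052, MIN(plays)=3614
  rap: ids {20, 24, 40, 43} → ROUND(AVG(plays), 2)=4218.5, MIN(plays)=1143

classical | 5284.67 | 3635 ; folk | 5997.75 | 1225 ; metal | 4052 | 3614 ; rap | 4218.5 | 1143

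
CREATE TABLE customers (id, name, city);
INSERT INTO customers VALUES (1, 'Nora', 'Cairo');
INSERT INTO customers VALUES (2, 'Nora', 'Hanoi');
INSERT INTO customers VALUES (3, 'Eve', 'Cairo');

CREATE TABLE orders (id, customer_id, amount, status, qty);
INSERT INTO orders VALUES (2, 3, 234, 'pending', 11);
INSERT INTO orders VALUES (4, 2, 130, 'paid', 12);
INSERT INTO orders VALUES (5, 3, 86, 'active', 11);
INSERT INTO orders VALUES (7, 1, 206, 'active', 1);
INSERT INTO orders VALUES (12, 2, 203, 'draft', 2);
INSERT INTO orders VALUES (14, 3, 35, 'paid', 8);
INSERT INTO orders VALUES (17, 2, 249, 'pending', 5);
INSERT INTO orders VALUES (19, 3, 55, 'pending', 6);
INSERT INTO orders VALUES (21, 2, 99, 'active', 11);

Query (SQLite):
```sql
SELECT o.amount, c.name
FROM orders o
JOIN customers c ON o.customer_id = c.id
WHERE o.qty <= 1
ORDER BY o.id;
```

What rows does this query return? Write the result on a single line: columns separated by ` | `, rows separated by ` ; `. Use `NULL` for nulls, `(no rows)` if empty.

206 | Nora

Each orders row matches the customers row where customer_id = customers.id.
Then keep rows with o.qty <= 1.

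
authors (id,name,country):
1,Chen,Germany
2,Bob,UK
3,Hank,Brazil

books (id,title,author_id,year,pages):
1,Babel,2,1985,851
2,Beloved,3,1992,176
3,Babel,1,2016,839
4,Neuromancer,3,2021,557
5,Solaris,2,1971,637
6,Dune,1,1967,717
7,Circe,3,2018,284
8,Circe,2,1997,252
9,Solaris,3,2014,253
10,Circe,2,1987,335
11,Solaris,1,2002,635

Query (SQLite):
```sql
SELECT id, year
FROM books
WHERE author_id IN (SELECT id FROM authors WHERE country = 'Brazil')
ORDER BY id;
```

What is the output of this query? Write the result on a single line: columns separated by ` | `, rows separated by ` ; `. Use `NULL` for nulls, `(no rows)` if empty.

2 | 1992 ; 4 | 2021 ; 7 | 2018 ; 9 | 2014

Inner query: authors.id where country = 'Brazil'.
Outer: keep books rows whose author_id is in that set.
Inner query → {3}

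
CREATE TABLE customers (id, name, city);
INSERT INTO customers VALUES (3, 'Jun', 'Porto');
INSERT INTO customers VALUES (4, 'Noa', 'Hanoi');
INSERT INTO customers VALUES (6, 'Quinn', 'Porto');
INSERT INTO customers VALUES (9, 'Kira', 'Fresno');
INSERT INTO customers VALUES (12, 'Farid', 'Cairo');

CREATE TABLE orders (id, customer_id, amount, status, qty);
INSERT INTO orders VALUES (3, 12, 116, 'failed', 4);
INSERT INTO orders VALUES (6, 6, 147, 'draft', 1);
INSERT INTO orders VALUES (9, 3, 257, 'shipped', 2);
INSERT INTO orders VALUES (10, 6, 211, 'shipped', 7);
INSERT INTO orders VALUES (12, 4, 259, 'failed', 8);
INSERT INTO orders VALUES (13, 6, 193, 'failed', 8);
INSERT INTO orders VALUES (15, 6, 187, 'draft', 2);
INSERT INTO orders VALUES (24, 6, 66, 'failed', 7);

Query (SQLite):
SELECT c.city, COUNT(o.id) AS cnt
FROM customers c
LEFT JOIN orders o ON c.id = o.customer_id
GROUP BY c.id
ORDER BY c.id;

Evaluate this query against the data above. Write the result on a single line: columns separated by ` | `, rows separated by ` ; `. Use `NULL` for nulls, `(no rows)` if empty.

Porto | 1 ; Hanoi | 1 ; Porto | 5 ; Fresno | 0 ; Cairo | 1

LEFT JOIN keeps every customers row; unmatched ones get NULL for orders columns.
Group by customers.id and compute COUNT(o.id). COUNT(col) of an all-NULL group is 0.
  3: ids {9} → COUNT(o.id)=1
  4: ids {12} → COUNT(o.id)=1
  6: ids {6, 10, 13, 15, 24} → COUNT(o.id)=5
  9: ids {—} → COUNT(o.id)=0
  12: ids {3} → COUNT(o.id)=1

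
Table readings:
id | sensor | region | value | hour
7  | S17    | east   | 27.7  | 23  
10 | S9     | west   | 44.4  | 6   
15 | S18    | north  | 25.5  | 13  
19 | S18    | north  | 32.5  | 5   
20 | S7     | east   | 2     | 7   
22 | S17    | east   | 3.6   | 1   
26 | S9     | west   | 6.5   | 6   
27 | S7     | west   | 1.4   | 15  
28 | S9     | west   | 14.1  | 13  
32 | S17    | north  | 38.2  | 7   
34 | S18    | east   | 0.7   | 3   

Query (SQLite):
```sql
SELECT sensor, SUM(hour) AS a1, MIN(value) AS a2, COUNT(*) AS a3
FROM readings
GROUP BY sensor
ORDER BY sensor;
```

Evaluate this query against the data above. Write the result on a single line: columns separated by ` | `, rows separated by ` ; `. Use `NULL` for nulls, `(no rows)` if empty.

S17 | 31 | 3.6 | 3 ; S18 | 21 | 0.7 | 3 ; S7 | 22 | 1.4 | 2 ; S9 | 25 | 6.5 | 3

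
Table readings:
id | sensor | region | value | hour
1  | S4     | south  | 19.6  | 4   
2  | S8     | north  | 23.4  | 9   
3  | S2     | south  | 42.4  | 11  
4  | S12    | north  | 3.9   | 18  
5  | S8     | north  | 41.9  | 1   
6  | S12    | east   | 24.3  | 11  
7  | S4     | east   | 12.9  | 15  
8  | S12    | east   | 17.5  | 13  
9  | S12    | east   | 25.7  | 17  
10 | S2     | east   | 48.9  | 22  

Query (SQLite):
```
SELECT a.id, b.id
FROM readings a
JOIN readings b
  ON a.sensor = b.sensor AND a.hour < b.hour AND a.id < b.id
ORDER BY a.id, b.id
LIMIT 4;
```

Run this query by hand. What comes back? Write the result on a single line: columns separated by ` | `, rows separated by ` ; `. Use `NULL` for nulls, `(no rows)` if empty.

1 | 7 ; 3 | 10 ; 6 | 8 ; 6 | 9

Pairs (a,b) with same sensor, a.hour < b.hour, a.id < b.id.
sensor groups: S12:{4,6,8,9} S2:{3,10} S4:{1,7} S8:{2,5}
Ordered by (a.id, b.id); first 4.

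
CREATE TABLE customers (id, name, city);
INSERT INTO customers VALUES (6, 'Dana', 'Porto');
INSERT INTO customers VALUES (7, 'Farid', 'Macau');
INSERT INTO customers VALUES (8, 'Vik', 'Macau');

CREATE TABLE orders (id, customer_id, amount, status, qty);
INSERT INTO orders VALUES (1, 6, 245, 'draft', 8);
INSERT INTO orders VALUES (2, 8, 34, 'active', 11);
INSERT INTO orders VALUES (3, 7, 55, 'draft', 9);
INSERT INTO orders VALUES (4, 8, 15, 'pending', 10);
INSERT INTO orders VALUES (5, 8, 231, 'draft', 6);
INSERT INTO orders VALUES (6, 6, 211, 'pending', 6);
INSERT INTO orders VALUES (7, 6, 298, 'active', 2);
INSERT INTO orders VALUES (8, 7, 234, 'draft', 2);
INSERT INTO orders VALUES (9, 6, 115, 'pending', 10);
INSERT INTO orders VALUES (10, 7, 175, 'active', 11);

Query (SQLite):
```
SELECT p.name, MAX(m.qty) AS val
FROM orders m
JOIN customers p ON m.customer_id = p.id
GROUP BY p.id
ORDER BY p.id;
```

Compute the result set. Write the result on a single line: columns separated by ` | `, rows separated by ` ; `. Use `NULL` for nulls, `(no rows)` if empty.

Dana | 10 ; Farid | 11 ; Vik | 11

Join each orders row to its customers via customer_id.
Group joined rows by customers.id; compute MAX(m.qty) per group.
  6: ids {1, 6, 7, 9} → MAX(m.qty)=10
  7: ids {3, 8, 10} → MAX(m.qty)=11
  8: ids {2, 4, 5} → MAX(m.qty)=11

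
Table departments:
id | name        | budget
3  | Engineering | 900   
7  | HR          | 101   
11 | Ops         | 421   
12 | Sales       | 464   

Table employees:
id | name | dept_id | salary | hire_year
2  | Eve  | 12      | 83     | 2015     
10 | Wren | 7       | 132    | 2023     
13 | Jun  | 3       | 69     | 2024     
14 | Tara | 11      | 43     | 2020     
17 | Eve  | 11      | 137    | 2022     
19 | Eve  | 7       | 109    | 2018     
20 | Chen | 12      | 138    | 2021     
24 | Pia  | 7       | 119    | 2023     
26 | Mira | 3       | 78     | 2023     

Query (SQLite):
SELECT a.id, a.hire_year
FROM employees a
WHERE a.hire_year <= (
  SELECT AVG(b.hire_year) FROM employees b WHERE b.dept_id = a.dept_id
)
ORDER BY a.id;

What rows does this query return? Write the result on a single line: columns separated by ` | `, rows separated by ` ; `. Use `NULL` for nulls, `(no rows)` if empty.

2 | 2015 ; 14 | 2020 ; 19 | 2018 ; 26 | 2023

For each employees row a, compute AVG(hire_year) over rows sharing a.dept_id.
Keep row a if a.hire_year <= that per-group AVG.
  dept_id=3: AVG(hire_year) = 2023.5
  dept_id=7: AVG(hire_year) = 2021.333333
  dept_id=11: AVG(hire_year) = 2021.0
  dept_id=12: AVG(hire_year) = 2018.0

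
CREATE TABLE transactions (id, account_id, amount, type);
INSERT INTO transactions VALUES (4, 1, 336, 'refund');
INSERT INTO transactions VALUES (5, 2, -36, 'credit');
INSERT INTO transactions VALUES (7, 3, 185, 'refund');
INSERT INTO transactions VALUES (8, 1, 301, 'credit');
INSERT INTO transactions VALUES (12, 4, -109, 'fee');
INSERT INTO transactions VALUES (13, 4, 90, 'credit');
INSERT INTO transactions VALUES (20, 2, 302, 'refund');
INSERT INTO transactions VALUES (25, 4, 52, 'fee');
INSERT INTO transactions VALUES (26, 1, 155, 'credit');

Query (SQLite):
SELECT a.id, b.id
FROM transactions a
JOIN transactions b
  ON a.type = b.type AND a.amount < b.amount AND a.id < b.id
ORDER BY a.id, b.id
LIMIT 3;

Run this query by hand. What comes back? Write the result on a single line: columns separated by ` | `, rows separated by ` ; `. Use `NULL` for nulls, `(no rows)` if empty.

Pairs (a,b) with same type, a.amount < b.amount, a.id < b.id.
type groups: credit:{5,8,13,26} fee:{12,25} refund:{4,7,20}
Ordered by (a.id, b.id); first 3.

5 | 8 ; 5 | 13 ; 5 | 26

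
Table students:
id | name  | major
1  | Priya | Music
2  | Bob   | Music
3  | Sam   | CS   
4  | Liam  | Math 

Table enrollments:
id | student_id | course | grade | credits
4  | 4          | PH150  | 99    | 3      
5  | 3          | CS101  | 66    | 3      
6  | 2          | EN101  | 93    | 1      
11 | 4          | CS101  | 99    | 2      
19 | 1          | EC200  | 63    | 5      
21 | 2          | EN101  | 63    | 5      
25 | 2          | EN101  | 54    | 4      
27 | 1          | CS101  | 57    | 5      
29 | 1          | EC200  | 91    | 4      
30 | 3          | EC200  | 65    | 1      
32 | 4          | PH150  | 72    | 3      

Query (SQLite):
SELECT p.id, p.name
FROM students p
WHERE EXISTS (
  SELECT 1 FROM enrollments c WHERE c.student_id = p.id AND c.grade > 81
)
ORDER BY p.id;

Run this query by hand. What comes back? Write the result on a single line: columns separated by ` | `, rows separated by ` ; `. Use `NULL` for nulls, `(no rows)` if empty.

For each students row, check whether any enrollments with matching student_id has grade > 81.
Keep rows where that is true.

1 | Priya ; 2 | Bob ; 4 | Liam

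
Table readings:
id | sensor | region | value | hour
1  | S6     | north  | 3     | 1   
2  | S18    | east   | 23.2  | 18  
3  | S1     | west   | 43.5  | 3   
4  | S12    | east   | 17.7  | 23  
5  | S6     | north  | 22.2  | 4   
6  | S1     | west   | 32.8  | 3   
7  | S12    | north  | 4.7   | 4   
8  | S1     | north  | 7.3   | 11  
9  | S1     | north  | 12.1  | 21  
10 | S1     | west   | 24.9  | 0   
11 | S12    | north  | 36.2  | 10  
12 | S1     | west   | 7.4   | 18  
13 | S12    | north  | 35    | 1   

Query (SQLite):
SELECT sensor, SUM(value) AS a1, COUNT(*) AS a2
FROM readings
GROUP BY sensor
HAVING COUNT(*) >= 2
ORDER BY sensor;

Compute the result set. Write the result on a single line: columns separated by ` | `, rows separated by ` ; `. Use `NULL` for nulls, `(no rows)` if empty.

S1 | 128 | 6 ; S12 | 93.6 | 4 ; S6 | 25.2 | 2

Group readings by sensor.
Per group compute: SUM(value), COUNT(*).
HAVING: drop groups with fewer than 2 rows.
  S1: ids {3, 6, 8, 9, 10, 12} → SUM(value)=128, COUNT(*)=6
  S12: ids {4, 7, 11, 13} → SUM(value)=93.6, COUNT(*)=4
  S18: ids {2} → SUM(value)=23.2, COUNT(*)=1
  S6: ids {1, 5} → SUM(value)=25.2, COUNT(*)=2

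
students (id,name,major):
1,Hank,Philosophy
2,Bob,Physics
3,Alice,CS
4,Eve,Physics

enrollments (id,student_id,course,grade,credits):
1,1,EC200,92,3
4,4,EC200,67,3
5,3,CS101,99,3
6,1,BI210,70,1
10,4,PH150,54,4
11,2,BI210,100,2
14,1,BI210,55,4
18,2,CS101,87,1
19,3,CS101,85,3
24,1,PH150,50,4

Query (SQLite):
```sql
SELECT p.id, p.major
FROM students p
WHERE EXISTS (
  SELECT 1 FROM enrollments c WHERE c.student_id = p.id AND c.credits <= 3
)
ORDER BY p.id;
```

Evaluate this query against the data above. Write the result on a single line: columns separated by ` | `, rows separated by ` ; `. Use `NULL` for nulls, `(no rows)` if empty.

For each students row, check whether any enrollments with matching student_id has credits <= 3.
Keep rows where that is true.

1 | Philosophy ; 2 | Physics ; 3 | CS ; 4 | Physics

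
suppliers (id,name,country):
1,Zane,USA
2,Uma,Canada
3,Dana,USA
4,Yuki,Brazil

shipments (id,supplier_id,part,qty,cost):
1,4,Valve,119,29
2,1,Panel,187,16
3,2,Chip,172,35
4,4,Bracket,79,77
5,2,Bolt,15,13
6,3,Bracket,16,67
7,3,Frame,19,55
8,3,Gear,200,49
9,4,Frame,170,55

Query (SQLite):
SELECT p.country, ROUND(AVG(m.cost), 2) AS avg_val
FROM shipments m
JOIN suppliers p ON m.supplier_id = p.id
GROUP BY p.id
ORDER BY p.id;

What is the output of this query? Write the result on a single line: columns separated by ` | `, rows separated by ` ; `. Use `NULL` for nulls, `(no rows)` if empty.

USA | 16 ; Canada | 24 ; USA | 57 ; Brazil | 53.67

Join each shipments row to its suppliers via supplier_id.
Group joined rows by suppliers.id; compute ROUND(AVG(m.cost), 2) per group.
  1: ids {2} → ROUND(AVG(m.cost), 2)=16
  2: ids {3, 5} → ROUND(AVG(m.cost), 2)=24
  3: ids {6, 7, 8} → ROUND(AVG(m.cost), 2)=57
  4: ids {1, 4, 9} → ROUND(AVG(m.cost), 2)=53.67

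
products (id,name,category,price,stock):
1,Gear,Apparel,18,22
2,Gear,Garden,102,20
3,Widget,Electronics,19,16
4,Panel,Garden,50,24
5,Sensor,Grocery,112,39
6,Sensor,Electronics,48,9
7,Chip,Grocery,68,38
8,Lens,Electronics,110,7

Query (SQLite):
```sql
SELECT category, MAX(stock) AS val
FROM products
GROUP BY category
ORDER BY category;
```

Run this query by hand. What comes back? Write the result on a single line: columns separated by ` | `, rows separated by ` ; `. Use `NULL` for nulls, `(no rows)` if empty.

Partition products by category; compute MAX(stock) within each group.
  Apparel: ids {1} → MAX(stock)=22
  Electronics: ids {3, 6, 8} → MAX(stock)=16
  Garden: ids {2, 4} → MAX(stock)=24
  Grocery: ids {5, 7} → MAX(stock)=39

Apparel | 22 ; Electronics | 16 ; Garden | 24 ; Grocery | 39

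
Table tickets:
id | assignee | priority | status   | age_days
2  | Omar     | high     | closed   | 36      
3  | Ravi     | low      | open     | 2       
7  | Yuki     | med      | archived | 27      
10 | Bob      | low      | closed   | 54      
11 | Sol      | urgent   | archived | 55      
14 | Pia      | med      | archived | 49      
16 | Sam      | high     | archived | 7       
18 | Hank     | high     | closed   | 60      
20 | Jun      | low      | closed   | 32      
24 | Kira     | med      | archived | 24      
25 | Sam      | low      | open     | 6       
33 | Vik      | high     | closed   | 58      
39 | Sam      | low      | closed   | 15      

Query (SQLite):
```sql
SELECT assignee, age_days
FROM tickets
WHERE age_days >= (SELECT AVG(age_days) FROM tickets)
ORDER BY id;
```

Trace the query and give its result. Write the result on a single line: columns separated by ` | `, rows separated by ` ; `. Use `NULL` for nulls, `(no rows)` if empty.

Scalar subquery: AVG(age_days) over all tickets rows = 32.692308 (≈; comparison uses full precision).
Keep rows where age_days >= that value.

Omar | 36 ; Bob | 54 ; Sol | 55 ; Pia | 49 ; Hank | 60 ; Vik | 58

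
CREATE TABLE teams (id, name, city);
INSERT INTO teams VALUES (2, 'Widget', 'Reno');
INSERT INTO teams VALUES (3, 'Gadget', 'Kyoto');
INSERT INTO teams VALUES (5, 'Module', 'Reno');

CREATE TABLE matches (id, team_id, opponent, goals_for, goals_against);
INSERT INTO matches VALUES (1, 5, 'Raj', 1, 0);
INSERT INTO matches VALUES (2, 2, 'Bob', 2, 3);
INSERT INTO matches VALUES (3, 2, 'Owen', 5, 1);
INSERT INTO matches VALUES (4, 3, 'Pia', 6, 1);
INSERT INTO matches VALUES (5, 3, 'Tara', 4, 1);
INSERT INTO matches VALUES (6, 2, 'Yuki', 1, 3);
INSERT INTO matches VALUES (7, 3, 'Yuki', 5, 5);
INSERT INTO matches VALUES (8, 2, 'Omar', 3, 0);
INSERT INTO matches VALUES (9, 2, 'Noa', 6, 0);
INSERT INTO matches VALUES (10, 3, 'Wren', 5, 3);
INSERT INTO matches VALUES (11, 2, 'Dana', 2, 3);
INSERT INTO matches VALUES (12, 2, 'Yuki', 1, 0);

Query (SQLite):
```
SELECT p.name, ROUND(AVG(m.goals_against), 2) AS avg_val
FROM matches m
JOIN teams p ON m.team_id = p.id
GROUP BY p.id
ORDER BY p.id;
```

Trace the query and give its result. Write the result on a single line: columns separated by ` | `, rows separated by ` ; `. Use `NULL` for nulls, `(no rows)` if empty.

Join each matches row to its teams via team_id.
Group joined rows by teams.id; compute ROUND(AVG(m.goals_against), 2) per group.
  2: ids {2, 3, 6, 8, 9, 11, 12} → ROUND(AVG(m.goals_against), 2)=1.43
  3: ids {4, 5, 7, 10} → ROUND(AVG(m.goals_against), 2)=2.5
  5: ids {1} → ROUND(AVG(m.goals_against), 2)=0

Widget | 1.43 ; Gadget | 2.5 ; Module | 0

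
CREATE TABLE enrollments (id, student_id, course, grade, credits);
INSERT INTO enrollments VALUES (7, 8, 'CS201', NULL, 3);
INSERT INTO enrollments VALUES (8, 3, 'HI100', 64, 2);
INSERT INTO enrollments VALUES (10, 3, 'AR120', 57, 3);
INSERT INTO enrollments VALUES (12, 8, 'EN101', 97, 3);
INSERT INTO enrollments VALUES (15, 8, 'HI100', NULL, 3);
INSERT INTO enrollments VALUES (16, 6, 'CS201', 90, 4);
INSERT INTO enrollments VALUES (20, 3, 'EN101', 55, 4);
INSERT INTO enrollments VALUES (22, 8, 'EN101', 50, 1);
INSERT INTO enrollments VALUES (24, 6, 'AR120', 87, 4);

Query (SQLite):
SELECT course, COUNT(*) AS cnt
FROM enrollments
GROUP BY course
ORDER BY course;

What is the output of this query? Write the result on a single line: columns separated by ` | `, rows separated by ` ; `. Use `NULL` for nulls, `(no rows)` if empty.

AR120 | 2 ; CS201 | 2 ; EN101 | 3 ; HI100 | 2

Partition enrollments by course; compute COUNT(*) within each group.
  AR120: ids {10, 24} → COUNT(*)=2
  CS201: ids {7, 16} → COUNT(*)=2
  EN101: ids {12, 20, 22} → COUNT(*)=3
  HI100: ids {8, 15} → COUNT(*)=2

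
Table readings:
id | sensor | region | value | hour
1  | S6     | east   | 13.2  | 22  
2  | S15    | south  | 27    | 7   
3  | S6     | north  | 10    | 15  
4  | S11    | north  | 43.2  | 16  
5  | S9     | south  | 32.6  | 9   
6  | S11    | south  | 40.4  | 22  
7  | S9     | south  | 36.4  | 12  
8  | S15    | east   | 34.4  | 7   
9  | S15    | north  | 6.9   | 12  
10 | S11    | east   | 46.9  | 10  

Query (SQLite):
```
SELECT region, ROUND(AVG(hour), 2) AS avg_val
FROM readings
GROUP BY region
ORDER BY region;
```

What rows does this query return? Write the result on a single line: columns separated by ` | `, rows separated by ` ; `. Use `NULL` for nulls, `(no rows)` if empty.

east | 13 ; north | 14.33 ; south | 12.5

Partition readings by region; compute ROUND(AVG(hour), 2) within each group.
  east: ids {1, 8, 10} → ROUND(AVG(hour), 2)=13
  north: ids {3, 4, 9} → ROUND(AVG(hour), 2)=14.33
  south: ids {2, 5, 6, 7} → ROUND(AVG(hour), 2)=12.5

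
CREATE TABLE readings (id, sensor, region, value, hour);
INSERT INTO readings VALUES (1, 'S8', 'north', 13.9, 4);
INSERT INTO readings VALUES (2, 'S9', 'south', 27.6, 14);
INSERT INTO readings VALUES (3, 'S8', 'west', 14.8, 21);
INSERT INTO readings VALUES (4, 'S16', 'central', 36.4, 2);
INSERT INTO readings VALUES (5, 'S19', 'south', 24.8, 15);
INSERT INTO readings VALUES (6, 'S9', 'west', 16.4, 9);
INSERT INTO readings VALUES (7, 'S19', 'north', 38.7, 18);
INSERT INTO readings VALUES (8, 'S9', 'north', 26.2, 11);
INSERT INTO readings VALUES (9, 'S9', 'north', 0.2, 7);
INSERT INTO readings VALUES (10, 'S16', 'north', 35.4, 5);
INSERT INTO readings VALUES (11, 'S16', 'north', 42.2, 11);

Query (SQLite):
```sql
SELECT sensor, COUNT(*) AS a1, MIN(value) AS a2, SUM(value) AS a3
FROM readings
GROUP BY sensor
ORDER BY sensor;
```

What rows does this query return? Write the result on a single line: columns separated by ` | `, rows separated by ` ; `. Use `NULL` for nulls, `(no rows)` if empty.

S16 | 3 | 35.4 | 114 ; S19 | 2 | 24.8 | 63.5 ; S8 | 2 | 13.9 | 28.7 ; S9 | 4 | 0.2 | 70.4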